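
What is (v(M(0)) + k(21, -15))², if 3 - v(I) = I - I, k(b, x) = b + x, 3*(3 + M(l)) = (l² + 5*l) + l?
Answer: 81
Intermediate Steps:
M(l) = -3 + 2*l + l²/3 (M(l) = -3 + ((l² + 5*l) + l)/3 = -3 + (l² + 6*l)/3 = -3 + (2*l + l²/3) = -3 + 2*l + l²/3)
v(I) = 3 (v(I) = 3 - (I - I) = 3 - 1*0 = 3 + 0 = 3)
(v(M(0)) + k(21, -15))² = (3 + (21 - 15))² = (3 + 6)² = 9² = 81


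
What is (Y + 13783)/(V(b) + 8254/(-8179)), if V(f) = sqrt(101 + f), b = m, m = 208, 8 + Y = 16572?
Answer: 2048709764702/20602748153 + 2030094156227*sqrt(309)/20602748153 ≈ 1831.5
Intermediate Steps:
Y = 16564 (Y = -8 + 16572 = 16564)
b = 208
(Y + 13783)/(V(b) + 8254/(-8179)) = (16564 + 13783)/(sqrt(101 + 208) + 8254/(-8179)) = 30347/(sqrt(309) + 8254*(-1/8179)) = 30347/(sqrt(309) - 8254/8179) = 30347/(-8254/8179 + sqrt(309))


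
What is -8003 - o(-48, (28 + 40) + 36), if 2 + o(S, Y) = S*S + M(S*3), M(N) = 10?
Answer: -10315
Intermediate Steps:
o(S, Y) = 8 + S² (o(S, Y) = -2 + (S*S + 10) = -2 + (S² + 10) = -2 + (10 + S²) = 8 + S²)
-8003 - o(-48, (28 + 40) + 36) = -8003 - (8 + (-48)²) = -8003 - (8 + 2304) = -8003 - 1*2312 = -8003 - 2312 = -10315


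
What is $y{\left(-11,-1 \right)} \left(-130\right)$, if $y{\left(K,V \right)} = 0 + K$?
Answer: $1430$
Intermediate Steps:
$y{\left(K,V \right)} = K$
$y{\left(-11,-1 \right)} \left(-130\right) = \left(-11\right) \left(-130\right) = 1430$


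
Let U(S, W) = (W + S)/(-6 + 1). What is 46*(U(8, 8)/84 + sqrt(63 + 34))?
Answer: -184/105 + 46*sqrt(97) ≈ 451.29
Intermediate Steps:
U(S, W) = -S/5 - W/5 (U(S, W) = (S + W)/(-5) = (S + W)*(-1/5) = -S/5 - W/5)
46*(U(8, 8)/84 + sqrt(63 + 34)) = 46*((-1/5*8 - 1/5*8)/84 + sqrt(63 + 34)) = 46*((-8/5 - 8/5)*(1/84) + sqrt(97)) = 46*(-16/5*1/84 + sqrt(97)) = 46*(-4/105 + sqrt(97)) = -184/105 + 46*sqrt(97)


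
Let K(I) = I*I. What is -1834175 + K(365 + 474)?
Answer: -1130254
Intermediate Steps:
K(I) = I**2
-1834175 + K(365 + 474) = -1834175 + (365 + 474)**2 = -1834175 + 839**2 = -1834175 + 703921 = -1130254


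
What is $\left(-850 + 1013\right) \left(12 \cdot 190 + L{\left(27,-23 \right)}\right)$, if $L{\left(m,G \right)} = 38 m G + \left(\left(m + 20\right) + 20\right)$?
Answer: $-3463913$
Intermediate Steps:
$L{\left(m,G \right)} = 40 + m + 38 G m$ ($L{\left(m,G \right)} = 38 G m + \left(\left(20 + m\right) + 20\right) = 38 G m + \left(40 + m\right) = 40 + m + 38 G m$)
$\left(-850 + 1013\right) \left(12 \cdot 190 + L{\left(27,-23 \right)}\right) = \left(-850 + 1013\right) \left(12 \cdot 190 + \left(40 + 27 + 38 \left(-23\right) 27\right)\right) = 163 \left(2280 + \left(40 + 27 - 23598\right)\right) = 163 \left(2280 - 23531\right) = 163 \left(-21251\right) = -3463913$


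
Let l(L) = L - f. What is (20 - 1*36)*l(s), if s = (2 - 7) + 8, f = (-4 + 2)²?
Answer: 16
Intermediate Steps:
f = 4 (f = (-2)² = 4)
s = 3 (s = -5 + 8 = 3)
l(L) = -4 + L (l(L) = L - 1*4 = L - 4 = -4 + L)
(20 - 1*36)*l(s) = (20 - 1*36)*(-4 + 3) = (20 - 36)*(-1) = -16*(-1) = 16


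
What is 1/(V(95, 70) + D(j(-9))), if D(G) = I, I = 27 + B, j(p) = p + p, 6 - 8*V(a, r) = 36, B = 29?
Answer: 4/209 ≈ 0.019139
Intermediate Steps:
V(a, r) = -15/4 (V(a, r) = ¾ - ⅛*36 = ¾ - 9/2 = -15/4)
j(p) = 2*p
I = 56 (I = 27 + 29 = 56)
D(G) = 56
1/(V(95, 70) + D(j(-9))) = 1/(-15/4 + 56) = 1/(209/4) = 4/209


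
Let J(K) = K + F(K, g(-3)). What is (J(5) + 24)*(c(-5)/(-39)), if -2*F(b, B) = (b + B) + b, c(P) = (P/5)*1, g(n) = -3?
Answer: 17/26 ≈ 0.65385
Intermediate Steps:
c(P) = P/5 (c(P) = (P*(⅕))*1 = (P/5)*1 = P/5)
F(b, B) = -b - B/2 (F(b, B) = -((b + B) + b)/2 = -((B + b) + b)/2 = -(B + 2*b)/2 = -b - B/2)
J(K) = 3/2 (J(K) = K + (-K - ½*(-3)) = K + (-K + 3/2) = K + (3/2 - K) = 3/2)
(J(5) + 24)*(c(-5)/(-39)) = (3/2 + 24)*(((⅕)*(-5))/(-39)) = 51*(-1*(-1/39))/2 = (51/2)*(1/39) = 17/26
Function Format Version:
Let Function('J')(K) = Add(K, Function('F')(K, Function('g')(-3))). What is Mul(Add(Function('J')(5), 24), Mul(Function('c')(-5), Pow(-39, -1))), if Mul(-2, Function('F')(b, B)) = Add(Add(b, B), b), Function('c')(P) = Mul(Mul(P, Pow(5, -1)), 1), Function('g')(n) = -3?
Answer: Rational(17, 26) ≈ 0.65385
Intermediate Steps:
Function('c')(P) = Mul(Rational(1, 5), P) (Function('c')(P) = Mul(Mul(P, Rational(1, 5)), 1) = Mul(Mul(Rational(1, 5), P), 1) = Mul(Rational(1, 5), P))
Function('F')(b, B) = Add(Mul(-1, b), Mul(Rational(-1, 2), B)) (Function('F')(b, B) = Mul(Rational(-1, 2), Add(Add(b, B), b)) = Mul(Rational(-1, 2), Add(Add(B, b), b)) = Mul(Rational(-1, 2), Add(B, Mul(2, b))) = Add(Mul(-1, b), Mul(Rational(-1, 2), B)))
Function('J')(K) = Rational(3, 2) (Function('J')(K) = Add(K, Add(Mul(-1, K), Mul(Rational(-1, 2), -3))) = Add(K, Add(Mul(-1, K), Rational(3, 2))) = Add(K, Add(Rational(3, 2), Mul(-1, K))) = Rational(3, 2))
Mul(Add(Function('J')(5), 24), Mul(Function('c')(-5), Pow(-39, -1))) = Mul(Add(Rational(3, 2), 24), Mul(Mul(Rational(1, 5), -5), Pow(-39, -1))) = Mul(Rational(51, 2), Mul(-1, Rational(-1, 39))) = Mul(Rational(51, 2), Rational(1, 39)) = Rational(17, 26)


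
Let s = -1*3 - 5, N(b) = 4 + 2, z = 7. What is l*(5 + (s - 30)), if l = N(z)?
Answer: -198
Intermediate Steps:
N(b) = 6
l = 6
s = -8 (s = -3 - 5 = -8)
l*(5 + (s - 30)) = 6*(5 + (-8 - 30)) = 6*(5 - 38) = 6*(-33) = -198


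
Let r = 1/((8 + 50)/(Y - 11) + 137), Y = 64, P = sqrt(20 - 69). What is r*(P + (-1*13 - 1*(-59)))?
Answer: 2438/7319 + 371*I/7319 ≈ 0.33311 + 0.05069*I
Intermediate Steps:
P = 7*I (P = sqrt(-49) = 7*I ≈ 7.0*I)
r = 53/7319 (r = 1/((8 + 50)/(64 - 11) + 137) = 1/(58/53 + 137) = 1/(7319/53) = 53/7319 ≈ 0.0072414)
r*(P + (-1*13 - 1*(-59))) = 53*(7*I + (-1*13 - 1*(-59)))/7319 = 53*(7*I + (-13 + 59))/7319 = 53*(7*I + 46)/7319 = 53*(46 + 7*I)/7319 = 2438/7319 + 371*I/7319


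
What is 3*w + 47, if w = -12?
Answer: 11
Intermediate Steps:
3*w + 47 = 3*(-12) + 47 = -36 + 47 = 11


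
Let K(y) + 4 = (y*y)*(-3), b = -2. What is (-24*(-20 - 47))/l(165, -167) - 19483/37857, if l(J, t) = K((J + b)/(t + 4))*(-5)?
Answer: 60192151/1324995 ≈ 45.428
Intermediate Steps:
K(y) = -4 - 3*y**2 (K(y) = -4 + (y*y)*(-3) = -4 + y**2*(-3) = -4 - 3*y**2)
l(J, t) = 20 + 15*(-2 + J)**2/(4 + t)**2 (l(J, t) = (-4 - 3*(J - 2)**2/(t + 4)**2)*(-5) = (-4 - 3*(-2 + J)**2/(4 + t)**2)*(-5) = 20 + 15*(-2 + J)**2/(4 + t)**2)
(-24*(-20 - 47))/l(165, -167) - 19483/37857 = (-24*(-20 - 47))/(20 + 15*(-2 + 165)**2/(4 - 167)**2) - 19483/37857 = (-24*(-67))/(20 + 15*163**2/(-163)**2) - 19483*1/37857 = 1608/(20 + 15*26569*(1/26569)) - 19483/37857 = 1608/(20 + 15) - 19483/37857 = 1608/35 - 19483/37857 = 60192151/1324995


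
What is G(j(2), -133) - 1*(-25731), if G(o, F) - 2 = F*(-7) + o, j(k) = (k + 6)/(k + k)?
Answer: 26666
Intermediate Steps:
j(k) = (6 + k)/(2*k) (j(k) = (6 + k)/((2*k)) = (6 + k)*(1/(2*k)) = (6 + k)/(2*k))
G(o, F) = 2 + o - 7*F (G(o, F) = 2 + (F*(-7) + o) = 2 + (-7*F + o) = 2 + (o - 7*F) = 2 + o - 7*F)
G(j(2), -133) - 1*(-25731) = (2 + (½)*(6 + 2)/2 - 7*(-133)) - 1*(-25731) = (2 + (½)*(½)*8 + 931) + 25731 = (2 + 2 + 931) + 25731 = 935 + 25731 = 26666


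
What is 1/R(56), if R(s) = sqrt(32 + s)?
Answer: sqrt(22)/44 ≈ 0.10660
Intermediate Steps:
1/R(56) = 1/(sqrt(32 + 56)) = 1/(sqrt(88)) = 1/(2*sqrt(22)) = sqrt(22)/44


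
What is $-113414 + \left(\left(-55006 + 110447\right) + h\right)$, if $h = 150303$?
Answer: $92330$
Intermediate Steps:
$-113414 + \left(\left(-55006 + 110447\right) + h\right) = -113414 + \left(\left(-55006 + 110447\right) + 150303\right) = -113414 + \left(55441 + 150303\right) = -113414 + 205744 = 92330$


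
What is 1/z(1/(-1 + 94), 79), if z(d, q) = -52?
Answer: -1/52 ≈ -0.019231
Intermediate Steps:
1/z(1/(-1 + 94), 79) = 1/(-52) = -1/52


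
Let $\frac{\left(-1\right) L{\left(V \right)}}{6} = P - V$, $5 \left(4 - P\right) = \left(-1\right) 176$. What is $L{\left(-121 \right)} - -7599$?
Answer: $\frac{33189}{5} \approx 6637.8$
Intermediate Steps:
$P = \frac{196}{5}$ ($P = 4 - \frac{\left(-1\right) 176}{5} = 4 - - \frac{176}{5} = 4 + \frac{176}{5} = \frac{196}{5} \approx 39.2$)
$L{\left(V \right)} = - \frac{1176}{5} + 6 V$ ($L{\left(V \right)} = - 6 \left(\frac{196}{5} - V\right) = - \frac{1176}{5} + 6 V$)
$L{\left(-121 \right)} - -7599 = \left(- \frac{1176}{5} + 6 \left(-121\right)\right) - -7599 = \left(- \frac{1176}{5} - 726\right) + 7599 = - \frac{4806}{5} + 7599 = \frac{33189}{5}$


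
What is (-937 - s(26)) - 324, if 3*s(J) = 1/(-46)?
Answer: -174017/138 ≈ -1261.0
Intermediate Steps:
s(J) = -1/138 (s(J) = (1/3)/(-46) = (1/3)*(-1/46) = -1/138)
(-937 - s(26)) - 324 = (-937 - 1*(-1/138)) - 324 = (-937 + 1/138) - 324 = -129305/138 - 324 = -174017/138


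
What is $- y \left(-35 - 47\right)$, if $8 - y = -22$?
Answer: $2460$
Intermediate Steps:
$y = 30$ ($y = 8 - -22 = 8 + 22 = 30$)
$- y \left(-35 - 47\right) = - 30 \left(-35 - 47\right) = - 30 \left(-82\right) = \left(-1\right) \left(-2460\right) = 2460$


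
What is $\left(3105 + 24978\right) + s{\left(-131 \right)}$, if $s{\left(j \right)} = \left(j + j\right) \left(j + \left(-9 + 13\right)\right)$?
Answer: $61357$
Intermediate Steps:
$s{\left(j \right)} = 2 j \left(4 + j\right)$ ($s{\left(j \right)} = 2 j \left(j + 4\right) = 2 j \left(4 + j\right)$)
$\left(3105 + 24978\right) + s{\left(-131 \right)} = \left(3105 + 24978\right) + 2 \left(-131\right) \left(4 - 131\right) = 28083 + 2 \left(-131\right) \left(-127\right) = 28083 + 33274 = 61357$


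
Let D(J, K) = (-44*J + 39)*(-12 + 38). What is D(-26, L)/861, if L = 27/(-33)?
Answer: 4394/123 ≈ 35.724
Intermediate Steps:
L = -9/11 (L = 27*(-1/33) = -9/11 ≈ -0.81818)
D(J, K) = 1014 - 1144*J (D(J, K) = (39 - 44*J)*26 = 1014 - 1144*J)
D(-26, L)/861 = (1014 - 1144*(-26))/861 = (1014 + 29744)*(1/861) = 30758*(1/861) = 4394/123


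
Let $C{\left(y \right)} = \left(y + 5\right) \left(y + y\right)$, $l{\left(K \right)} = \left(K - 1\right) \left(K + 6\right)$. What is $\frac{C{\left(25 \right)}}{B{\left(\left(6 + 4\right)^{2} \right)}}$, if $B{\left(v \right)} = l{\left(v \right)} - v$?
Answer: $\frac{750}{5197} \approx 0.14431$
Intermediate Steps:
$l{\left(K \right)} = \left(-1 + K\right) \left(6 + K\right)$
$C{\left(y \right)} = 2 y \left(5 + y\right)$ ($C{\left(y \right)} = \left(5 + y\right) 2 y = 2 y \left(5 + y\right)$)
$B{\left(v \right)} = -6 + v^{2} + 4 v$ ($B{\left(v \right)} = \left(-6 + v^{2} + 5 v\right) - v = -6 + v^{2} + 4 v$)
$\frac{C{\left(25 \right)}}{B{\left(\left(6 + 4\right)^{2} \right)}} = \frac{2 \cdot 25 \left(5 + 25\right)}{-6 + \left(\left(6 + 4\right)^{2}\right)^{2} + 4 \left(6 + 4\right)^{2}} = \frac{2 \cdot 25 \cdot 30}{-6 + \left(10^{2}\right)^{2} + 4 \cdot 10^{2}} = \frac{1500}{-6 + 100^{2} + 4 \cdot 100} = \frac{1500}{-6 + 10000 + 400} = \frac{1500}{10394} = 1500 \cdot \frac{1}{10394} = \frac{750}{5197}$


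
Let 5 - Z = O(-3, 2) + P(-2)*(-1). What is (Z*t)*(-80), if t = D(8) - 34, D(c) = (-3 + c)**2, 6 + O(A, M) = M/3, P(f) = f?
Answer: 6000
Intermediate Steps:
O(A, M) = -6 + M/3
Z = 25/3 (Z = 5 - ((-6 + (1/3)*2) - 2*(-1)) = 5 - ((-6 + 2/3) + 2) = 5 - (-16/3 + 2) = 5 - 1*(-10/3) = 5 + 10/3 = 25/3 ≈ 8.3333)
t = -9 (t = (-3 + 8)**2 - 34 = 5**2 - 34 = 25 - 34 = -9)
(Z*t)*(-80) = ((25/3)*(-9))*(-80) = -75*(-80) = 6000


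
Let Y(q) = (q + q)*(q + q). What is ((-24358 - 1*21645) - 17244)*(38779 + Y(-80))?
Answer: -4071778613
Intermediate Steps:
Y(q) = 4*q² (Y(q) = (2*q)*(2*q) = 4*q²)
((-24358 - 1*21645) - 17244)*(38779 + Y(-80)) = ((-24358 - 1*21645) - 17244)*(38779 + 4*(-80)²) = ((-24358 - 21645) - 17244)*(38779 + 4*6400) = (-46003 - 17244)*(38779 + 25600) = -63247*64379 = -4071778613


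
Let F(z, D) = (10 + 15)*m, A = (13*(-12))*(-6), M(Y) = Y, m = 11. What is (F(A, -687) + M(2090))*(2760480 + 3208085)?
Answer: 14115656225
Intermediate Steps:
A = 936 (A = -156*(-6) = 936)
F(z, D) = 275 (F(z, D) = (10 + 15)*11 = 25*11 = 275)
(F(A, -687) + M(2090))*(2760480 + 3208085) = (275 + 2090)*(2760480 + 3208085) = 2365*5968565 = 14115656225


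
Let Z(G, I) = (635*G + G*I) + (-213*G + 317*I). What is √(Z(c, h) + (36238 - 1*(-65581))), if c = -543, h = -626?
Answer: √14149 ≈ 118.95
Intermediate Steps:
Z(G, I) = 317*I + 422*G + G*I
√(Z(c, h) + (36238 - 1*(-65581))) = √((317*(-626) + 422*(-543) - 543*(-626)) + (36238 - 1*(-65581))) = √((-198442 - 229146 + 339918) + (36238 + 65581)) = √(-87670 + 101819) = √14149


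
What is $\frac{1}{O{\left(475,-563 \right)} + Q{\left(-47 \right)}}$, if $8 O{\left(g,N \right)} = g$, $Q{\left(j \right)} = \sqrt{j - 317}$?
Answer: $\frac{3800}{248921} - \frac{128 i \sqrt{91}}{248921} \approx 0.015266 - 0.0049053 i$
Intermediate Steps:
$Q{\left(j \right)} = \sqrt{-317 + j}$
$O{\left(g,N \right)} = \frac{g}{8}$
$\frac{1}{O{\left(475,-563 \right)} + Q{\left(-47 \right)}} = \frac{1}{\frac{1}{8} \cdot 475 + \sqrt{-317 - 47}} = \frac{1}{\frac{475}{8} + \sqrt{-364}} = \frac{1}{\frac{475}{8} + 2 i \sqrt{91}}$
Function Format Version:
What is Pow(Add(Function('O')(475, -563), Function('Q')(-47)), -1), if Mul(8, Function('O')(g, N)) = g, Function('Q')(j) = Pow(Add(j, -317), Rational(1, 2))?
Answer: Add(Rational(3800, 248921), Mul(Rational(-128, 248921), I, Pow(91, Rational(1, 2)))) ≈ Add(0.015266, Mul(-0.0049053, I))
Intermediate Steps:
Function('Q')(j) = Pow(Add(-317, j), Rational(1, 2))
Function('O')(g, N) = Mul(Rational(1, 8), g)
Pow(Add(Function('O')(475, -563), Function('Q')(-47)), -1) = Pow(Add(Mul(Rational(1, 8), 475), Pow(Add(-317, -47), Rational(1, 2))), -1) = Pow(Add(Rational(475, 8), Pow(-364, Rational(1, 2))), -1) = Pow(Add(Rational(475, 8), Mul(2, I, Pow(91, Rational(1, 2)))), -1)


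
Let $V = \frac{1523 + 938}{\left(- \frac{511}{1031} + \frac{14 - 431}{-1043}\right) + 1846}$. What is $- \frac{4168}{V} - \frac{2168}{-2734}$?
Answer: $- \frac{11306760088588740}{3617621299271} \approx -3125.5$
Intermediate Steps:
$V = \frac{2646394513}{1984961672}$ ($V = \frac{2461}{\left(\left(-511\right) \frac{1}{1031} - - \frac{417}{1043}\right) + 1846} = \frac{2461}{\left(- \frac{511}{1031} + \frac{417}{1043}\right) + 1846} = \frac{2461}{- \frac{103046}{1075333} + 1846} = \frac{2461}{\frac{1984961672}{1075333}} = 2461 \cdot \frac{1075333}{1984961672} = \frac{2646394513}{1984961672} \approx 1.3332$)
$- \frac{4168}{V} - \frac{2168}{-2734} = - \frac{4168}{\frac{2646394513}{1984961672}} - \frac{2168}{-2734} = \left(-4168\right) \frac{1984961672}{2646394513} - - \frac{1084}{1367} = - \frac{8273320248896}{2646394513} + \frac{1084}{1367} = - \frac{11306760088588740}{3617621299271}$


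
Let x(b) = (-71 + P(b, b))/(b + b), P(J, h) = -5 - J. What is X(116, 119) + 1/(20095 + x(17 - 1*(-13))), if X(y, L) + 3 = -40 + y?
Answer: 44004211/602797 ≈ 73.000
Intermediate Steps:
X(y, L) = -43 + y (X(y, L) = -3 + (-40 + y) = -43 + y)
x(b) = (-76 - b)/(2*b) (x(b) = (-71 + (-5 - b))/(b + b) = (-76 - b)/((2*b)) = (-76 - b)*(1/(2*b)) = (-76 - b)/(2*b))
X(116, 119) + 1/(20095 + x(17 - 1*(-13))) = (-43 + 116) + 1/(20095 + (-76 - (17 - 1*(-13)))/(2*(17 - 1*(-13)))) = 73 + 1/(20095 + (-76 - (17 + 13))/(2*(17 + 13))) = 73 + 1/(20095 + (½)*(-76 - 1*30)/30) = 73 + 1/(20095 + (½)*(1/30)*(-76 - 30)) = 73 + 1/(20095 + (½)*(1/30)*(-106)) = 73 + 1/(20095 - 53/30) = 73 + 1/(602797/30) = 73 + 30/602797 = 44004211/602797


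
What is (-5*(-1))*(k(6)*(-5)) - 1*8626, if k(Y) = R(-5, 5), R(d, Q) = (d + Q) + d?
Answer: -8501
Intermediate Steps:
R(d, Q) = Q + 2*d (R(d, Q) = (Q + d) + d = Q + 2*d)
k(Y) = -5 (k(Y) = 5 + 2*(-5) = 5 - 10 = -5)
(-5*(-1))*(k(6)*(-5)) - 1*8626 = (-5*(-1))*(-5*(-5)) - 1*8626 = 5*25 - 8626 = 125 - 8626 = -8501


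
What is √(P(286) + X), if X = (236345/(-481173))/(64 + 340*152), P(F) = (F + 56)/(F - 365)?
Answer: I*√19617005025052494682/2128709352 ≈ 2.0807*I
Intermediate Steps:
P(F) = (56 + F)/(-365 + F)
X = -236345/24897815712 (X = (236345*(-1/481173))/(64 + 51680) = -236345/481173/51744 = -236345/481173*1/51744 = -236345/24897815712 ≈ -9.4926e-6)
√(P(286) + X) = √((56 + 286)/(-365 + 286) - 236345/24897815712) = √(342/(-79) - 236345/24897815712) = √(-1/79*342 - 236345/24897815712) = √(-342/79 - 236345/24897815712) = √(-8515071644759/1966927441248) = I*√19617005025052494682/2128709352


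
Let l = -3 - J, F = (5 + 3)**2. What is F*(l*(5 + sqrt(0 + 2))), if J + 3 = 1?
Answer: -320 - 64*sqrt(2) ≈ -410.51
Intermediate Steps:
J = -2 (J = -3 + 1 = -2)
F = 64 (F = 8**2 = 64)
l = -1 (l = -3 - 1*(-2) = -3 + 2 = -1)
F*(l*(5 + sqrt(0 + 2))) = 64*(-(5 + sqrt(0 + 2))) = 64*(-(5 + sqrt(2))) = 64*(-5 - sqrt(2)) = -320 - 64*sqrt(2)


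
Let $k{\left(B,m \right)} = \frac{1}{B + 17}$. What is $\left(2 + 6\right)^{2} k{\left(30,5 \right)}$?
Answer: $\frac{64}{47} \approx 1.3617$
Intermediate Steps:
$k{\left(B,m \right)} = \frac{1}{17 + B}$
$\left(2 + 6\right)^{2} k{\left(30,5 \right)} = \frac{\left(2 + 6\right)^{2}}{17 + 30} = \frac{8^{2}}{47} = 64 \cdot \frac{1}{47} = \frac{64}{47}$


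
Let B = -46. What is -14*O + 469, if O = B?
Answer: 1113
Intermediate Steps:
O = -46
-14*O + 469 = -14*(-46) + 469 = 644 + 469 = 1113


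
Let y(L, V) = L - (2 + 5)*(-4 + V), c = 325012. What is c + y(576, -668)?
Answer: 330292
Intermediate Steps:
y(L, V) = 28 + L - 7*V (y(L, V) = L - 7*(-4 + V) = L - (-28 + 7*V) = L + (28 - 7*V) = 28 + L - 7*V)
c + y(576, -668) = 325012 + (28 + 576 - 7*(-668)) = 325012 + (28 + 576 + 4676) = 325012 + 5280 = 330292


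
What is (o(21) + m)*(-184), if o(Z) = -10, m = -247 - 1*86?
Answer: 63112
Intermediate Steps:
m = -333 (m = -247 - 86 = -333)
(o(21) + m)*(-184) = (-10 - 333)*(-184) = -343*(-184) = 63112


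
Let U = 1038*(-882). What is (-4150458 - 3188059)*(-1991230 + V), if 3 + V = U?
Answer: 21331226951233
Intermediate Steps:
U = -915516
V = -915519 (V = -3 - 915516 = -915519)
(-4150458 - 3188059)*(-1991230 + V) = (-4150458 - 3188059)*(-1991230 - 915519) = -7338517*(-2906749) = 21331226951233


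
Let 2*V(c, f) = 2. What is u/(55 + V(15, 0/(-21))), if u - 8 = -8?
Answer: 0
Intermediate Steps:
V(c, f) = 1 (V(c, f) = (½)*2 = 1)
u = 0 (u = 8 - 8 = 0)
u/(55 + V(15, 0/(-21))) = 0/(55 + 1) = 0/56 = (1/56)*0 = 0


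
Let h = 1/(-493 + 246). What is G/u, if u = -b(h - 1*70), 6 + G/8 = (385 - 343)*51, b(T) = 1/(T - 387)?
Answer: 1928893440/247 ≈ 7.8093e+6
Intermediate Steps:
h = -1/247 (h = 1/(-247) = -1/247 ≈ -0.0040486)
b(T) = 1/(-387 + T)
G = 17088 (G = -48 + 8*((385 - 343)*51) = -48 + 8*(42*51) = -48 + 8*2142 = -48 + 17136 = 17088)
u = 247/112880 (u = -1/(-387 + (-1/247 - 1*70)) = -1/(-387 + (-1/247 - 70)) = -1/(-387 - 17291/247) = -1/(-112880/247) = -1*(-247/112880) = 247/112880 ≈ 0.0021882)
G/u = 17088/(247/112880) = 17088*(112880/247) = 1928893440/247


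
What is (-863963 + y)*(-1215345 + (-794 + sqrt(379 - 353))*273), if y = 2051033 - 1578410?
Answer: 560440753380 - 106835820*sqrt(26) ≈ 5.5990e+11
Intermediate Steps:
y = 472623
(-863963 + y)*(-1215345 + (-794 + sqrt(379 - 353))*273) = (-863963 + 472623)*(-1215345 + (-794 + sqrt(379 - 353))*273) = -391340*(-1215345 + (-794 + sqrt(26))*273) = -391340*(-1215345 + (-216762 + 273*sqrt(26))) = -391340*(-1432107 + 273*sqrt(26)) = 560440753380 - 106835820*sqrt(26)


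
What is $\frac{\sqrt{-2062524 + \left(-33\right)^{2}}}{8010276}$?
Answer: $\frac{i \sqrt{2061435}}{8010276} \approx 0.00017924 i$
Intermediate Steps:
$\frac{\sqrt{-2062524 + \left(-33\right)^{2}}}{8010276} = \sqrt{-2062524 + 1089} \cdot \frac{1}{8010276} = \sqrt{-2061435} \cdot \frac{1}{8010276} = i \sqrt{2061435} \cdot \frac{1}{8010276} = \frac{i \sqrt{2061435}}{8010276}$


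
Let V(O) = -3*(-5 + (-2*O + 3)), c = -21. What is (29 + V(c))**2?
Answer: 8281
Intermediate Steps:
V(O) = 6 + 6*O (V(O) = -3*(-5 + (3 - 2*O)) = -3*(-2 - 2*O) = 6 + 6*O)
(29 + V(c))**2 = (29 + (6 + 6*(-21)))**2 = (29 + (6 - 126))**2 = (29 - 120)**2 = (-91)**2 = 8281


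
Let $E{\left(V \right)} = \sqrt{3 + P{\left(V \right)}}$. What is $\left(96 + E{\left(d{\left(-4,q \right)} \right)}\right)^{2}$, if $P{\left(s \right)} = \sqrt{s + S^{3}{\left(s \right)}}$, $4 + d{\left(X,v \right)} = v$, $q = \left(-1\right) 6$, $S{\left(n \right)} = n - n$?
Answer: $\left(96 + \sqrt{3 + i \sqrt{10}}\right)^{2} \approx 9587.3 + 161.4 i$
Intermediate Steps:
$S{\left(n \right)} = 0$
$q = -6$
$d{\left(X,v \right)} = -4 + v$
$P{\left(s \right)} = \sqrt{s}$ ($P{\left(s \right)} = \sqrt{s + 0^{3}} = \sqrt{s + 0} = \sqrt{s}$)
$E{\left(V \right)} = \sqrt{3 + \sqrt{V}}$
$\left(96 + E{\left(d{\left(-4,q \right)} \right)}\right)^{2} = \left(96 + \sqrt{3 + \sqrt{-4 - 6}}\right)^{2} = \left(96 + \sqrt{3 + \sqrt{-10}}\right)^{2} = \left(96 + \sqrt{3 + i \sqrt{10}}\right)^{2}$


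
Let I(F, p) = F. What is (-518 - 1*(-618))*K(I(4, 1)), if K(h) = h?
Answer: 400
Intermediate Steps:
(-518 - 1*(-618))*K(I(4, 1)) = (-518 - 1*(-618))*4 = (-518 + 618)*4 = 100*4 = 400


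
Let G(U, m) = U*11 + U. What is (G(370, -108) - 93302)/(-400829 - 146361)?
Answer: 44431/273595 ≈ 0.16240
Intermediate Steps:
G(U, m) = 12*U (G(U, m) = 11*U + U = 12*U)
(G(370, -108) - 93302)/(-400829 - 146361) = (12*370 - 93302)/(-400829 - 146361) = (4440 - 93302)/(-547190) = -88862*(-1/547190) = 44431/273595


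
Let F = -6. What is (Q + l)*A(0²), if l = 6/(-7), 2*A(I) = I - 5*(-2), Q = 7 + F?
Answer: 5/7 ≈ 0.71429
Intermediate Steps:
Q = 1 (Q = 7 - 6 = 1)
A(I) = 5 + I/2 (A(I) = (I - 5*(-2))/2 = (I + 10)/2 = (10 + I)/2 = 5 + I/2)
l = -6/7 (l = 6*(-⅐) = -6/7 ≈ -0.85714)
(Q + l)*A(0²) = (1 - 6/7)*(5 + (½)*0²) = (5 + (½)*0)/7 = (5 + 0)/7 = (⅐)*5 = 5/7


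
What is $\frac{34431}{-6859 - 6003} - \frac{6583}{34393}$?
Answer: $- \frac{1268855929}{442362766} \approx -2.8684$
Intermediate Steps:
$\frac{34431}{-6859 - 6003} - \frac{6583}{34393} = \frac{34431}{-12862} - \frac{6583}{34393} = 34431 \left(- \frac{1}{12862}\right) - \frac{6583}{34393} = - \frac{34431}{12862} - \frac{6583}{34393} = - \frac{1268855929}{442362766}$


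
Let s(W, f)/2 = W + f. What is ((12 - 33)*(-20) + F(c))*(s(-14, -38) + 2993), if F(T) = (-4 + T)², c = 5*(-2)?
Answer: 1779624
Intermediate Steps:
c = -10
s(W, f) = 2*W + 2*f (s(W, f) = 2*(W + f) = 2*W + 2*f)
((12 - 33)*(-20) + F(c))*(s(-14, -38) + 2993) = ((12 - 33)*(-20) + (-4 - 10)²)*((2*(-14) + 2*(-38)) + 2993) = (-21*(-20) + (-14)²)*((-28 - 76) + 2993) = (420 + 196)*(-104 + 2993) = 616*2889 = 1779624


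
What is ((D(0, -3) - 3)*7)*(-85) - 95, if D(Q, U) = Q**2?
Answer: 1690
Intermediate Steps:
((D(0, -3) - 3)*7)*(-85) - 95 = ((0**2 - 3)*7)*(-85) - 95 = ((0 - 3)*7)*(-85) - 95 = -3*7*(-85) - 95 = -21*(-85) - 95 = 1785 - 95 = 1690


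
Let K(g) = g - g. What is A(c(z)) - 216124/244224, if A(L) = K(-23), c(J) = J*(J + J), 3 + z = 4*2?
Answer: -54031/61056 ≈ -0.88494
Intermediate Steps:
K(g) = 0
z = 5 (z = -3 + 4*2 = -3 + 8 = 5)
c(J) = 2*J² (c(J) = J*(2*J) = 2*J²)
A(L) = 0
A(c(z)) - 216124/244224 = 0 - 216124/244224 = 0 - 1*54031/61056 = 0 - 54031/61056 = -54031/61056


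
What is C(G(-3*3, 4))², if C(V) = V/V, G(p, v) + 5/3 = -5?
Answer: 1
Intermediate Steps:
G(p, v) = -20/3 (G(p, v) = -5/3 - 5 = -20/3)
C(V) = 1
C(G(-3*3, 4))² = 1² = 1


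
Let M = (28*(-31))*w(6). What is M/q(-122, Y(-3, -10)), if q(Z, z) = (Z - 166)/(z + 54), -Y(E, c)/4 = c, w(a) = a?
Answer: 10199/6 ≈ 1699.8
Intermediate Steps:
Y(E, c) = -4*c
q(Z, z) = (-166 + Z)/(54 + z)
M = -5208 (M = (28*(-31))*6 = -868*6 = -5208)
M/q(-122, Y(-3, -10)) = -5208*(54 - 4*(-10))/(-166 - 122) = -5208/(-288/(54 + 40)) = -5208/(-288/94) = -5208/((1/94)*(-288)) = -5208/(-144/47) = -5208*(-47/144) = 10199/6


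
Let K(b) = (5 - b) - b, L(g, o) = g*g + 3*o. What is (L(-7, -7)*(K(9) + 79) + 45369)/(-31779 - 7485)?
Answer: -15739/13088 ≈ -1.2026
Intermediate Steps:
L(g, o) = g**2 + 3*o
K(b) = 5 - 2*b
(L(-7, -7)*(K(9) + 79) + 45369)/(-31779 - 7485) = (((-7)**2 + 3*(-7))*((5 - 2*9) + 79) + 45369)/(-31779 - 7485) = ((49 - 21)*((5 - 18) + 79) + 45369)/(-39264) = (28*(-13 + 79) + 45369)*(-1/39264) = (28*66 + 45369)*(-1/39264) = (1848 + 45369)*(-1/39264) = 47217*(-1/39264) = -15739/13088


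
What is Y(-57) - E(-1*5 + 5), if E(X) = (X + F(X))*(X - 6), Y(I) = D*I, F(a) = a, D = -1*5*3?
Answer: 855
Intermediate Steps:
D = -15 (D = -5*3 = -15)
Y(I) = -15*I
E(X) = 2*X*(-6 + X) (E(X) = (X + X)*(X - 6) = (2*X)*(-6 + X) = 2*X*(-6 + X))
Y(-57) - E(-1*5 + 5) = -15*(-57) - 2*(-1*5 + 5)*(-6 + (-1*5 + 5)) = 855 - 2*(-5 + 5)*(-6 + (-5 + 5)) = 855 - 2*0*(-6 + 0) = 855 - 2*0*(-6) = 855 - 1*0 = 855 + 0 = 855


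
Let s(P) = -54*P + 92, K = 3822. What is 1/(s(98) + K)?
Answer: -1/1378 ≈ -0.00072569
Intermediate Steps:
s(P) = 92 - 54*P
1/(s(98) + K) = 1/((92 - 54*98) + 3822) = 1/((92 - 5292) + 3822) = 1/(-5200 + 3822) = 1/(-1378) = -1/1378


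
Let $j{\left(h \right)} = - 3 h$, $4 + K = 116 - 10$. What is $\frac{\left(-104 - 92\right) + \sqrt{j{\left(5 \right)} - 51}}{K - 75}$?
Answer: $- \frac{196}{27} + \frac{i \sqrt{66}}{27} \approx -7.2593 + 0.30089 i$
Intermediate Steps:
$K = 102$ ($K = -4 + \left(116 - 10\right) = -4 + 106 = 102$)
$\frac{\left(-104 - 92\right) + \sqrt{j{\left(5 \right)} - 51}}{K - 75} = \frac{\left(-104 - 92\right) + \sqrt{\left(-3\right) 5 - 51}}{102 - 75} = \frac{\left(-104 - 92\right) + \sqrt{-15 - 51}}{27} = \left(-196 + \sqrt{-66}\right) \frac{1}{27} = \left(-196 + i \sqrt{66}\right) \frac{1}{27} = - \frac{196}{27} + \frac{i \sqrt{66}}{27}$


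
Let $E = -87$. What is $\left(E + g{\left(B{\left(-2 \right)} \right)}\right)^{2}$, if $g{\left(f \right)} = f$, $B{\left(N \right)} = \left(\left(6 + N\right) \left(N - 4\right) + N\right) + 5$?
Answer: $11664$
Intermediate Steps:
$B{\left(N \right)} = 5 + N + \left(-4 + N\right) \left(6 + N\right)$ ($B{\left(N \right)} = \left(\left(6 + N\right) \left(-4 + N\right) + N\right) + 5 = \left(\left(-4 + N\right) \left(6 + N\right) + N\right) + 5 = \left(N + \left(-4 + N\right) \left(6 + N\right)\right) + 5 = 5 + N + \left(-4 + N\right) \left(6 + N\right)$)
$\left(E + g{\left(B{\left(-2 \right)} \right)}\right)^{2} = \left(-87 + \left(-19 + \left(-2\right)^{2} + 3 \left(-2\right)\right)\right)^{2} = \left(-87 - 21\right)^{2} = \left(-108\right)^{2} = 11664$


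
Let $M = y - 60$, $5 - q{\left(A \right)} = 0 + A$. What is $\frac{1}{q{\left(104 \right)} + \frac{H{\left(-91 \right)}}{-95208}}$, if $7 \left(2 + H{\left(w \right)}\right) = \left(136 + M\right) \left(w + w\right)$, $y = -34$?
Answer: $- \frac{47604}{4712249} \approx -0.010102$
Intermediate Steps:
$q{\left(A \right)} = 5 - A$ ($q{\left(A \right)} = 5 - \left(0 + A\right) = 5 - A$)
$M = -94$ ($M = -34 - 60 = -94$)
$H{\left(w \right)} = -2 + 12 w$ ($H{\left(w \right)} = -2 + \frac{\left(136 - 94\right) \left(w + w\right)}{7} = -2 + \frac{42 \cdot 2 w}{7} = -2 + \frac{84 w}{7} = -2 + 12 w$)
$\frac{1}{q{\left(104 \right)} + \frac{H{\left(-91 \right)}}{-95208}} = \frac{1}{\left(5 - 104\right) + \frac{-2 + 12 \left(-91\right)}{-95208}} = \frac{1}{\left(5 - 104\right) + \left(-2 - 1092\right) \left(- \frac{1}{95208}\right)} = \frac{1}{-99 - - \frac{547}{47604}} = \frac{1}{-99 + \frac{547}{47604}} = \frac{1}{- \frac{4712249}{47604}} = - \frac{47604}{4712249}$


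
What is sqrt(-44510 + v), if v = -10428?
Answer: I*sqrt(54938) ≈ 234.39*I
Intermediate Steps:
sqrt(-44510 + v) = sqrt(-44510 - 10428) = sqrt(-54938) = I*sqrt(54938)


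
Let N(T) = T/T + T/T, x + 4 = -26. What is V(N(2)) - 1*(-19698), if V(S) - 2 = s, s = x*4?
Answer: 19580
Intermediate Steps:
x = -30 (x = -4 - 26 = -30)
N(T) = 2 (N(T) = 1 + 1 = 2)
s = -120 (s = -30*4 = -120)
V(S) = -118 (V(S) = 2 - 120 = -118)
V(N(2)) - 1*(-19698) = -118 - 1*(-19698) = -118 + 19698 = 19580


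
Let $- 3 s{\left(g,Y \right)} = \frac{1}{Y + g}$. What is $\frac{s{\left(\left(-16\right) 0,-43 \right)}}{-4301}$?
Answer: $- \frac{1}{554829} \approx -1.8024 \cdot 10^{-6}$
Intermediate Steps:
$s{\left(g,Y \right)} = - \frac{1}{3 \left(Y + g\right)}$
$\frac{s{\left(\left(-16\right) 0,-43 \right)}}{-4301} = \frac{\left(-1\right) \frac{1}{3 \left(-43\right) + 3 \left(\left(-16\right) 0\right)}}{-4301} = - \frac{1}{-129 + 3 \cdot 0} \left(- \frac{1}{4301}\right) = - \frac{1}{-129 + 0} \left(- \frac{1}{4301}\right) = - \frac{1}{-129} \left(- \frac{1}{4301}\right) = \left(-1\right) \left(- \frac{1}{129}\right) \left(- \frac{1}{4301}\right) = \frac{1}{129} \left(- \frac{1}{4301}\right) = - \frac{1}{554829}$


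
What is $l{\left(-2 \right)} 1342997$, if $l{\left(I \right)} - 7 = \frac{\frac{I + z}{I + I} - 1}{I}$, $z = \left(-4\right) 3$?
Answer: $\frac{30888931}{4} \approx 7.7222 \cdot 10^{6}$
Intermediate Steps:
$z = -12$
$l{\left(I \right)} = 7 + \frac{-1 + \frac{-12 + I}{2 I}}{I}$ ($l{\left(I \right)} = 7 + \frac{\frac{I - 12}{I + I} - 1}{I} = 7 + \frac{\frac{-12 + I}{2 I} - 1}{I} = 7 + \frac{-1 + \frac{-12 + I}{2 I}}{I}$)
$l{\left(-2 \right)} 1342997 = \left(7 - \frac{6}{4} - \frac{1}{2 \left(-2\right)}\right) 1342997 = \left(7 - \frac{3}{2} - - \frac{1}{4}\right) 1342997 = \left(7 - \frac{3}{2} + \frac{1}{4}\right) 1342997 = \frac{23}{4} \cdot 1342997 = \frac{30888931}{4}$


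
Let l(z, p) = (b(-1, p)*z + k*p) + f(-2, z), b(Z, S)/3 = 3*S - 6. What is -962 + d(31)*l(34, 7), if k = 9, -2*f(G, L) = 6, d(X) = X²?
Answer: 1527028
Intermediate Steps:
f(G, L) = -3 (f(G, L) = -½*6 = -3)
b(Z, S) = -18 + 9*S (b(Z, S) = 3*(3*S - 6) = 3*(-6 + 3*S) = -18 + 9*S)
l(z, p) = -3 + 9*p + z*(-18 + 9*p) (l(z, p) = ((-18 + 9*p)*z + 9*p) - 3 = (z*(-18 + 9*p) + 9*p) - 3 = (9*p + z*(-18 + 9*p)) - 3 = -3 + 9*p + z*(-18 + 9*p))
-962 + d(31)*l(34, 7) = -962 + 31²*(-3 + 9*7 + 9*34*(-2 + 7)) = -962 + 961*(-3 + 63 + 9*34*5) = -962 + 961*(-3 + 63 + 1530) = -962 + 961*1590 = -962 + 1527990 = 1527028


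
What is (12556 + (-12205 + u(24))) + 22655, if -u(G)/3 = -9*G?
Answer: 23654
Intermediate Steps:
u(G) = 27*G (u(G) = -(-3)*9*G = -(-27)*G = 27*G)
(12556 + (-12205 + u(24))) + 22655 = (12556 + (-12205 + 27*24)) + 22655 = (12556 + (-12205 + 648)) + 22655 = (12556 - 11557) + 22655 = 999 + 22655 = 23654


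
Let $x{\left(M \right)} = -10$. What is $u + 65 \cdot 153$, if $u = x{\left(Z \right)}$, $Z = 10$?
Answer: $9935$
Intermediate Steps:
$u = -10$
$u + 65 \cdot 153 = -10 + 65 \cdot 153 = -10 + 9945 = 9935$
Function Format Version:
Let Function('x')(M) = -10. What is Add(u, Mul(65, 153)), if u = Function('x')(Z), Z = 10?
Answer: 9935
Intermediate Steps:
u = -10
Add(u, Mul(65, 153)) = Add(-10, Mul(65, 153)) = Add(-10, 9945) = 9935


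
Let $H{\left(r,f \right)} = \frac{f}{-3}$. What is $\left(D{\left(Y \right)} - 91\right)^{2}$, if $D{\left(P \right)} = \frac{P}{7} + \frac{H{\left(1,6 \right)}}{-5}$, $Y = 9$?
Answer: $\frac{9771876}{1225} \approx 7977.0$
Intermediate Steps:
$H{\left(r,f \right)} = - \frac{f}{3}$ ($H{\left(r,f \right)} = f \left(- \frac{1}{3}\right) = - \frac{f}{3}$)
$D{\left(P \right)} = \frac{2}{5} + \frac{P}{7}$ ($D{\left(P \right)} = \frac{P}{7} + \frac{\left(- \frac{1}{3}\right) 6}{-5} = P \frac{1}{7} - - \frac{2}{5} = \frac{P}{7} + \frac{2}{5} = \frac{2}{5} + \frac{P}{7}$)
$\left(D{\left(Y \right)} - 91\right)^{2} = \left(\left(\frac{2}{5} + \frac{1}{7} \cdot 9\right) - 91\right)^{2} = \left(\left(\frac{2}{5} + \frac{9}{7}\right) - 91\right)^{2} = \left(\frac{59}{35} - 91\right)^{2} = \left(- \frac{3126}{35}\right)^{2} = \frac{9771876}{1225}$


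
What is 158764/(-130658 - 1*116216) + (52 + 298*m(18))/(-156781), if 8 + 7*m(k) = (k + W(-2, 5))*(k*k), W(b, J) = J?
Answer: -360985834806/135468034079 ≈ -2.6647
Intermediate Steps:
m(k) = -8/7 + k²*(5 + k)/7 (m(k) = -8/7 + ((k + 5)*(k*k))/7 = -8/7 + ((5 + k)*k²)/7 = -8/7 + (k²*(5 + k))/7 = -8/7 + k²*(5 + k)/7)
158764/(-130658 - 1*116216) + (52 + 298*m(18))/(-156781) = 158764/(-130658 - 1*116216) + (52 + 298*(-8/7 + (⅐)*18³ + (5/7)*18²))/(-156781) = 158764/(-130658 - 116216) + (52 + 298*(-8/7 + (⅐)*5832 + (5/7)*324))*(-1/156781) = 158764/(-246874) + (52 + 298*(-8/7 + 5832/7 + 1620/7))*(-1/156781) = 158764*(-1/246874) + (52 + 298*(7444/7))*(-1/156781) = -79382/123437 + (52 + 2218312/7)*(-1/156781) = -79382/123437 + (2218676/7)*(-1/156781) = -79382/123437 - 2218676/1097467 = -360985834806/135468034079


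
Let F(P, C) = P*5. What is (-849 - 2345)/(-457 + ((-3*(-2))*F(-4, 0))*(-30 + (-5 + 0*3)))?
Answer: -3194/3743 ≈ -0.85333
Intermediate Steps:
F(P, C) = 5*P
(-849 - 2345)/(-457 + ((-3*(-2))*F(-4, 0))*(-30 + (-5 + 0*3))) = (-849 - 2345)/(-457 + ((-3*(-2))*(5*(-4)))*(-30 + (-5 + 0*3))) = -3194/(-457 + (6*(-20))*(-30 + (-5 + 0))) = -3194/(-457 - 120*(-30 - 5)) = -3194/(-457 - 120*(-35)) = -3194/(-457 + 4200) = -3194/3743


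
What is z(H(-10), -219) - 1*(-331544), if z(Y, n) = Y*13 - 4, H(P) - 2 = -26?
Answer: 331228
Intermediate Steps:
H(P) = -24 (H(P) = 2 - 26 = -24)
z(Y, n) = -4 + 13*Y (z(Y, n) = 13*Y - 4 = -4 + 13*Y)
z(H(-10), -219) - 1*(-331544) = (-4 + 13*(-24)) - 1*(-331544) = (-4 - 312) + 331544 = -316 + 331544 = 331228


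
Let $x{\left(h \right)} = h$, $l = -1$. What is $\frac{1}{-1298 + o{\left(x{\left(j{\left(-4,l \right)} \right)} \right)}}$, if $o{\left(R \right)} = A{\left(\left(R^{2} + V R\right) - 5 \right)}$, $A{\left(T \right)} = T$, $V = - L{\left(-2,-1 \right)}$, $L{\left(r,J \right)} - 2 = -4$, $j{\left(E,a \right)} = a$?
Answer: $- \frac{1}{1304} \approx -0.00076687$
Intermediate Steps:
$L{\left(r,J \right)} = -2$ ($L{\left(r,J \right)} = 2 - 4 = -2$)
$V = 2$ ($V = \left(-1\right) \left(-2\right) = 2$)
$o{\left(R \right)} = -5 + R^{2} + 2 R$ ($o{\left(R \right)} = \left(R^{2} + 2 R\right) - 5 = -5 + R^{2} + 2 R$)
$\frac{1}{-1298 + o{\left(x{\left(j{\left(-4,l \right)} \right)} \right)}} = \frac{1}{-1298 + \left(-5 + \left(-1\right)^{2} + 2 \left(-1\right)\right)} = \frac{1}{-1298 - 6} = \frac{1}{-1304} = - \frac{1}{1304}$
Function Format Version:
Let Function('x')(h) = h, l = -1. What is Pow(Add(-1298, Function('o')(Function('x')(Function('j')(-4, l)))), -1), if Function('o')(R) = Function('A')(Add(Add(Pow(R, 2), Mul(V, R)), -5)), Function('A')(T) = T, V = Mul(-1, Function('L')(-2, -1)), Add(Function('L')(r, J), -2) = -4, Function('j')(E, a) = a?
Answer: Rational(-1, 1304) ≈ -0.00076687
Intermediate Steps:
Function('L')(r, J) = -2 (Function('L')(r, J) = Add(2, -4) = -2)
V = 2 (V = Mul(-1, -2) = 2)
Function('o')(R) = Add(-5, Pow(R, 2), Mul(2, R)) (Function('o')(R) = Add(Add(Pow(R, 2), Mul(2, R)), -5) = Add(-5, Pow(R, 2), Mul(2, R)))
Pow(Add(-1298, Function('o')(Function('x')(Function('j')(-4, l)))), -1) = Pow(Add(-1298, Add(-5, Pow(-1, 2), Mul(2, -1))), -1) = Pow(Add(-1298, Add(-5, 1, -2)), -1) = Pow(Add(-1298, -6), -1) = Pow(-1304, -1) = Rational(-1, 1304)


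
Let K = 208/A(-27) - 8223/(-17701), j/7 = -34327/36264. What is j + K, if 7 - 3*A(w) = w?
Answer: 133037963779/10912454088 ≈ 12.191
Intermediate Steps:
j = -240289/36264 (j = 7*(-34327/36264) = -240289/36264 ≈ -6.6261)
A(w) = 7/3 - w/3
K = 5662503/300917 (K = 208/(7/3 - ⅓*(-27)) - 8223/(-17701) = 208/(7/3 + 9) - 8223*(-1/17701) = 208/(34/3) + 8223/17701 = 208*(3/34) + 8223/17701 = 312/17 + 8223/17701 = 5662503/300917 ≈ 18.818)
j + K = -240289/36264 + 5662503/300917 = 133037963779/10912454088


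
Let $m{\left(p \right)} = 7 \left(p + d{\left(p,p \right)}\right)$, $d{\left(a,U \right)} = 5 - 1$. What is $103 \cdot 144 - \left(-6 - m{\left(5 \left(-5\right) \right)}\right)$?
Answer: $14691$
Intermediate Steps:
$d{\left(a,U \right)} = 4$
$m{\left(p \right)} = 28 + 7 p$ ($m{\left(p \right)} = 7 \left(p + 4\right) = 7 \left(4 + p\right) = 28 + 7 p$)
$103 \cdot 144 - \left(-6 - m{\left(5 \left(-5\right) \right)}\right) = 103 \cdot 144 + \left(\left(\left(28 + 7 \cdot 5 \left(-5\right)\right) + 25\right) - 19\right) = 14832 + \left(\left(\left(28 + 7 \left(-25\right)\right) + 25\right) - 19\right) = 14832 + \left(\left(\left(28 - 175\right) + 25\right) - 19\right) = 14832 + \left(\left(-147 + 25\right) - 19\right) = 14832 - 141 = 14691$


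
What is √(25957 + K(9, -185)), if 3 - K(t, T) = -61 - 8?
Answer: √26029 ≈ 161.33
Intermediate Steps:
K(t, T) = 72 (K(t, T) = 3 - (-61 - 8) = 3 - 1*(-69) = 3 + 69 = 72)
√(25957 + K(9, -185)) = √(25957 + 72) = √26029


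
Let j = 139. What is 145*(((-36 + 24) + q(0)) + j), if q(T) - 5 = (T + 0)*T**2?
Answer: 19140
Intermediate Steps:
q(T) = 5 + T**3 (q(T) = 5 + (T + 0)*T**2 = 5 + T*T**2 = 5 + T**3)
145*(((-36 + 24) + q(0)) + j) = 145*(((-36 + 24) + (5 + 0**3)) + 139) = 145*((-12 + (5 + 0)) + 139) = 145*((-12 + 5) + 139) = 145*(-7 + 139) = 145*132 = 19140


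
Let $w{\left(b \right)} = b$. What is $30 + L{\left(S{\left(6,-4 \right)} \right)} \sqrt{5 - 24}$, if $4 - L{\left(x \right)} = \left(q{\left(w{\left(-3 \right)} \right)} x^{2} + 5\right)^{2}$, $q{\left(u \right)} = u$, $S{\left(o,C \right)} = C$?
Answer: $30 - 1845 i \sqrt{19} \approx 30.0 - 8042.2 i$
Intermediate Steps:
$L{\left(x \right)} = 4 - \left(5 - 3 x^{2}\right)^{2}$ ($L{\left(x \right)} = 4 - \left(- 3 x^{2} + 5\right)^{2} = 4 - \left(5 - 3 x^{2}\right)^{2}$)
$30 + L{\left(S{\left(6,-4 \right)} \right)} \sqrt{5 - 24} = 30 + \left(4 - \left(-5 + 3 \left(-4\right)^{2}\right)^{2}\right) \sqrt{5 - 24} = 30 + \left(4 - \left(-5 + 3 \cdot 16\right)^{2}\right) \sqrt{-19} = 30 + \left(4 - \left(-5 + 48\right)^{2}\right) i \sqrt{19} = 30 + \left(4 - 43^{2}\right) i \sqrt{19} = 30 + \left(4 - 1849\right) i \sqrt{19} = 30 - 1845 i \sqrt{19}$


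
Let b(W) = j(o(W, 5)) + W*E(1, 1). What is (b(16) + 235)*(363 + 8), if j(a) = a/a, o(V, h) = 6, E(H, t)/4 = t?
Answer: 111300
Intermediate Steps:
E(H, t) = 4*t
j(a) = 1
b(W) = 1 + 4*W (b(W) = 1 + W*(4*1) = 1 + W*4 = 1 + 4*W)
(b(16) + 235)*(363 + 8) = ((1 + 4*16) + 235)*(363 + 8) = ((1 + 64) + 235)*371 = (65 + 235)*371 = 300*371 = 111300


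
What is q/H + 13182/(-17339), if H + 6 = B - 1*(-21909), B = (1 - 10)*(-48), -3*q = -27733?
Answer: -402397423/1161799695 ≈ -0.34636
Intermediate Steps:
q = 27733/3 (q = -1/3*(-27733) = 27733/3 ≈ 9244.3)
B = 432 (B = -9*(-48) = 432)
H = 22335 (H = -6 + (432 - 1*(-21909)) = -6 + (432 + 21909) = -6 + 22341 = 22335)
q/H + 13182/(-17339) = (27733/3)/22335 + 13182/(-17339) = (27733/3)*(1/22335) + 13182*(-1/17339) = 27733/67005 - 13182/17339 = -402397423/1161799695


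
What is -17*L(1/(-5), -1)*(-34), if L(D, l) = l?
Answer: -578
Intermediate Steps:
-17*L(1/(-5), -1)*(-34) = -17*(-1)*(-34) = 17*(-34) = -578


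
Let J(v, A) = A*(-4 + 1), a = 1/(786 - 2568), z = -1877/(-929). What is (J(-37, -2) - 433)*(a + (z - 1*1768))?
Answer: 1248352100513/1655478 ≈ 7.5407e+5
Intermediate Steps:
z = 1877/929 (z = -1877*(-1/929) = 1877/929 ≈ 2.0205)
a = -1/1782 (a = 1/(-1782) = -1/1782 ≈ -0.00056117)
J(v, A) = -3*A (J(v, A) = A*(-3) = -3*A)
(J(-37, -2) - 433)*(a + (z - 1*1768)) = (-3*(-2) - 433)*(-1/1782 + (1877/929 - 1*1768)) = (6 - 433)*(-1/1782 + (1877/929 - 1768)) = -427*(-1/1782 - 1640595/929) = -427*(-2923541219/1655478) = 1248352100513/1655478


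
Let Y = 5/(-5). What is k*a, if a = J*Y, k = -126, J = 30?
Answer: 3780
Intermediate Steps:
Y = -1 (Y = 5*(-⅕) = -1)
a = -30 (a = 30*(-1) = -30)
k*a = -126*(-30) = 3780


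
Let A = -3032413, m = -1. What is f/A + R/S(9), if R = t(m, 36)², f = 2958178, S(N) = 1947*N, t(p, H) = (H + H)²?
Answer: 3016325708942/1968036037 ≈ 1532.7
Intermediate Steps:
t(p, H) = 4*H² (t(p, H) = (2*H)² = 4*H²)
R = 26873856 (R = (4*36²)² = (4*1296)² = 5184² = 26873856)
f/A + R/S(9) = 2958178/(-3032413) + 26873856/((1947*9)) = 2958178*(-1/3032413) + 26873856/17523 = -2958178/3032413 + 26873856*(1/17523) = -2958178/3032413 + 995328/649 = 3016325708942/1968036037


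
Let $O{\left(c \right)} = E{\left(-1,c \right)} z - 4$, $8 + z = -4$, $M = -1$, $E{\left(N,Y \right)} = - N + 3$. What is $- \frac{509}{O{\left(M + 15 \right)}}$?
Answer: $\frac{509}{52} \approx 9.7885$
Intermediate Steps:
$E{\left(N,Y \right)} = 3 - N$
$z = -12$ ($z = -8 - 4 = -12$)
$O{\left(c \right)} = -52$ ($O{\left(c \right)} = \left(3 - -1\right) \left(-12\right) - 4 = \left(3 + 1\right) \left(-12\right) - 4 = 4 \left(-12\right) - 4 = -48 - 4 = -52$)
$- \frac{509}{O{\left(M + 15 \right)}} = - \frac{509}{-52} = \left(-509\right) \left(- \frac{1}{52}\right) = \frac{509}{52}$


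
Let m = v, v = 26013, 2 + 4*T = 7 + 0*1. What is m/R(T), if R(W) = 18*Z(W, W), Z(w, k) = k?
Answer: 17342/15 ≈ 1156.1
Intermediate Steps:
T = 5/4 (T = -½ + (7 + 0*1)/4 = -½ + (7 + 0)/4 = -½ + (¼)*7 = -½ + 7/4 = 5/4 ≈ 1.2500)
R(W) = 18*W
m = 26013
m/R(T) = 26013/((18*(5/4))) = 26013/(45/2) = 26013*(2/45) = 17342/15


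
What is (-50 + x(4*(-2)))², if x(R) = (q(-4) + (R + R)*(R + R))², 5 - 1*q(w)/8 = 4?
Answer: 4850565316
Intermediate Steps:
q(w) = 8 (q(w) = 40 - 8*4 = 40 - 32 = 8)
x(R) = (8 + 4*R²)² (x(R) = (8 + (R + R)*(R + R))² = (8 + (2*R)*(2*R))² = (8 + 4*R²)²)
(-50 + x(4*(-2)))² = (-50 + 16*(2 + (4*(-2))²)²)² = (-50 + 16*(2 + (-8)²)²)² = (-50 + 16*(2 + 64)²)² = (-50 + 16*66²)² = (-50 + 16*4356)² = (-50 + 69696)² = 69646² = 4850565316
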